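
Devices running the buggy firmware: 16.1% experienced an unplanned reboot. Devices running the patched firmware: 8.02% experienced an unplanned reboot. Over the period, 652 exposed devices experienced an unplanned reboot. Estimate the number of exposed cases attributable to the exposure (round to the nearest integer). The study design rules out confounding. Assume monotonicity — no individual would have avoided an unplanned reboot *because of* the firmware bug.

p₁ = 0.161, p₀ = 0.0802.
PN = (p₁ − p₀)/p₁ = (0.161 − 0.0802) / 0.161 ≈ 0.50186.
Attributable cases ≈ PN × (exposed cases) = 0.50186 × 652 ≈ 327.21.

about 327 cases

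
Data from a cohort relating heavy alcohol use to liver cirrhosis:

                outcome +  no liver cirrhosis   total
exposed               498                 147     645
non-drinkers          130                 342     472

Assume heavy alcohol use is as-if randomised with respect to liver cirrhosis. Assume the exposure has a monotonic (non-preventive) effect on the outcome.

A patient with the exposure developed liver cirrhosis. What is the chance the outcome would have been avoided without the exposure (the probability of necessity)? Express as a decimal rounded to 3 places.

PN ≈ 0.643

p₁ = P(outcome | exposed) = 498/645 = 0.77209
p₀ = P(outcome | unexposed) = 130/472 = 0.27542
Under exogeneity and monotonicity, PN = (p₁ − p₀)/p₁.
PN = (0.77209 − 0.27542) / 0.77209 ≈ 0.6433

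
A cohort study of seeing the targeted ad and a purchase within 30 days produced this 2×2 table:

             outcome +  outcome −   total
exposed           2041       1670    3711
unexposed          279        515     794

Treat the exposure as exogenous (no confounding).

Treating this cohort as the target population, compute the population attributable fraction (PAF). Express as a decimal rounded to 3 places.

p₁ = P(outcome | exposed) = 2041/3711 = 0.54999
p₀ = P(outcome | unexposed) = 279/794 = 0.35139
Exposure prevalence π = 3711/4505 = 0.82375; overall risk P(Y=1) = 0.51498.
Under exogeneity, PAF = [P(Y=1) − p₀]/P(Y=1).
PAF = (0.51498 − 0.35139) / 0.51498 ≈ 0.3177

PAF ≈ 0.318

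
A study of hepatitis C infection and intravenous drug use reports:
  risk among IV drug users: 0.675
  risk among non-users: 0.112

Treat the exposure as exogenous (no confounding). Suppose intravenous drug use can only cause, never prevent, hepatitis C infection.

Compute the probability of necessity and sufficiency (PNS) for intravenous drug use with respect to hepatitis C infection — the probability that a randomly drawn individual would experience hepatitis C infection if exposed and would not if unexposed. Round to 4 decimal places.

PNS ≈ 0.5630

Let p₁ = 0.675, p₀ = 0.112.
Under exogeneity and monotonicity, PNS = p₁ − p₀.
PNS = 0.675 − 0.112 = 0.563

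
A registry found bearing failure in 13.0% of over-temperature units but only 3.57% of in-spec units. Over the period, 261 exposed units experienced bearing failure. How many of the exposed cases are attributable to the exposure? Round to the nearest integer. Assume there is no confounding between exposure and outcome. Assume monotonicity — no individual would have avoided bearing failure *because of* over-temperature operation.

about 189 cases

p₁ = 0.13, p₀ = 0.0357.
PN = (p₁ − p₀)/p₁ = (0.13 − 0.0357) / 0.13 ≈ 0.72538.
Attributable cases ≈ PN × (exposed cases) = 0.72538 × 261 ≈ 189.33.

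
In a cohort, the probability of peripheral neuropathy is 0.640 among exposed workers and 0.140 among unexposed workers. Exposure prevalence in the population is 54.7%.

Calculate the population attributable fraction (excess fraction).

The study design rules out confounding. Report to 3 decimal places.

Let p₁ = 0.64, p₀ = 0.14.
Overall risk P(Y=1) = π·p₁ + (1−π)·p₀ = 0.547×0.64 + 0.453×0.14 = 0.4135.
Under exogeneity, PAF = [P(Y=1) − p₀] / P(Y=1).
PAF = (0.4135 − 0.14) / 0.4135 ≈ 0.6614

PAF ≈ 0.661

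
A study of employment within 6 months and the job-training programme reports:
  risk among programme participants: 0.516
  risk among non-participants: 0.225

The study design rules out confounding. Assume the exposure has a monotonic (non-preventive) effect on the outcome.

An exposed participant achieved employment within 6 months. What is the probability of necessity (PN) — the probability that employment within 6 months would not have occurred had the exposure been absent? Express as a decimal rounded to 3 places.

Let p₁ = 0.516, p₀ = 0.225.
Under exogeneity and monotonicity, PN = (p₁ − p₀) / p₁.
PN = (0.516 − 0.225) / 0.516 = 0.291 / 0.516 ≈ 0.5640

PN ≈ 0.564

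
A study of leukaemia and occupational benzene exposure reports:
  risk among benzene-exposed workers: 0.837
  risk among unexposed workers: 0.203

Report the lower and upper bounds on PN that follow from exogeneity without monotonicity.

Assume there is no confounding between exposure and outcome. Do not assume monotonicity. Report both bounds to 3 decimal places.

0.757 ≤ PN ≤ 0.952

Let p₁ = 0.837, p₀ = 0.203.
Under exogeneity alone the bounds on PN are max{0,(p₁−p₀)/p₁} ≤ PN ≤ min{1,(1−p₀)/p₁}.
  lower = (p₁ − p₀)/p₁ = 0.634 / 0.837 ≈ 0.7575
  upper = min{1, (1 − p₀)/p₁} = 0.797 / 0.837 ≈ 0.9522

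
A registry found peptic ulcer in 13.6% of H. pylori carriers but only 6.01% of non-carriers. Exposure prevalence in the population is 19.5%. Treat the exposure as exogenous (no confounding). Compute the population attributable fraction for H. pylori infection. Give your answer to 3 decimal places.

PAF ≈ 0.198

p₁ = 0.136, p₀ = 0.0601.
Overall risk P(Y=1) = π·p₁ + (1−π)·p₀ = 0.195×0.136 + 0.805×0.0601 = 0.074901.
Under exogeneity, PAF = [P(Y=1) − p₀] / P(Y=1).
PAF = (0.074901 − 0.0601) / 0.074901 ≈ 0.1976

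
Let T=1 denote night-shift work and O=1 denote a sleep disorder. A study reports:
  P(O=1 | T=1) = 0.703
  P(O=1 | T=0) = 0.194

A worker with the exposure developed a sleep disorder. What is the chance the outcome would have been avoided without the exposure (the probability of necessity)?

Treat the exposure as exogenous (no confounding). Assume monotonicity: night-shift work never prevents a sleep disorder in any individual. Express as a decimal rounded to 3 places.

Let p₁ = 0.703, p₀ = 0.194.
Under exogeneity and monotonicity, PN = (p₁ − p₀) / p₁.
PN = (0.703 − 0.194) / 0.703 = 0.509 / 0.703 ≈ 0.7240

PN ≈ 0.724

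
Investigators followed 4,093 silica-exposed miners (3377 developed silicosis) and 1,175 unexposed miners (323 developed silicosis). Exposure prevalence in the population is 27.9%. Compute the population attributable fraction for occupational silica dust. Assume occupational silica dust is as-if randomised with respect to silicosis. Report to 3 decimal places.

p₁ = P(outcome | exposed) = 3377/4093 = 0.82507
p₀ = P(outcome | unexposed) = 323/1175 = 0.27489
Overall risk P(Y=1) = π·p₁ + (1−π)·p₀ = 0.279×0.82507 + 0.721×0.27489 = 0.42839.
Under exogeneity, PAF = [P(Y=1) − p₀] / P(Y=1).
PAF = (0.42839 − 0.27489) / 0.42839 ≈ 0.3583

PAF ≈ 0.358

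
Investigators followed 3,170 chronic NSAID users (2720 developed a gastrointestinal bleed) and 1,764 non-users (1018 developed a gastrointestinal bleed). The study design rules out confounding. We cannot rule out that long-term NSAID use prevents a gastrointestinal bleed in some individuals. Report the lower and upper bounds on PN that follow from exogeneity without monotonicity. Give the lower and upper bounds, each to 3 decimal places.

0.327 ≤ PN ≤ 0.493

p₁ = P(outcome | exposed) = 2720/3170 = 0.85804
p₀ = P(outcome | unexposed) = 1018/1764 = 0.5771
Under exogeneity alone the bounds on PN are max{0,(p₁−p₀)/p₁} ≤ PN ≤ min{1,(1−p₀)/p₁}.
  lower = (p₁ − p₀)/p₁ = 0.28095 / 0.85804 ≈ 0.3274
  upper = min{1, (1 − p₀)/p₁} = 0.4229 / 0.85804 ≈ 0.4929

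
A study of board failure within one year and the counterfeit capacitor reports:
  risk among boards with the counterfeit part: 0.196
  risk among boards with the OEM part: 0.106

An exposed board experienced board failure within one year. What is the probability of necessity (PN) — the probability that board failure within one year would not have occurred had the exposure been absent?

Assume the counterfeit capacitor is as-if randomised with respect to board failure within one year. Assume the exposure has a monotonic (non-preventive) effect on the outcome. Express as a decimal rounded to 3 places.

PN ≈ 0.459

Let p₁ = 0.196, p₀ = 0.106.
Under exogeneity and monotonicity, PN = (p₁ − p₀) / p₁.
PN = (0.196 − 0.106) / 0.196 = 0.09 / 0.196 ≈ 0.4592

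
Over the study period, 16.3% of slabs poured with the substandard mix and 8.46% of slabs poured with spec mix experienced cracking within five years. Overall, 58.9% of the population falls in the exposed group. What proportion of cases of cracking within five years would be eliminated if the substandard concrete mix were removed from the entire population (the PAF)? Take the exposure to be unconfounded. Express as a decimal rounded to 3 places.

PAF ≈ 0.353

p₁ = 0.163, p₀ = 0.0846.
Overall risk P(Y=1) = π·p₁ + (1−π)·p₀ = 0.589×0.163 + 0.411×0.0846 = 0.13078.
Under exogeneity, PAF = [P(Y=1) − p₀] / P(Y=1).
PAF = (0.13078 − 0.0846) / 0.13078 ≈ 0.3531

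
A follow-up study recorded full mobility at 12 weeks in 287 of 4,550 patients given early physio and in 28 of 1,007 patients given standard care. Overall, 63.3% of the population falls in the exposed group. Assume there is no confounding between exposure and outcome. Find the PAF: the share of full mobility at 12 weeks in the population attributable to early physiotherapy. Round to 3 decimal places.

PAF ≈ 0.445

p₁ = P(outcome | exposed) = 287/4550 = 0.063077
p₀ = P(outcome | unexposed) = 28/1007 = 0.027805
Overall risk P(Y=1) = π·p₁ + (1−π)·p₀ = 0.633×0.063077 + 0.367×0.027805 = 0.050132.
Under exogeneity, PAF = [P(Y=1) − p₀] / P(Y=1).
PAF = (0.050132 − 0.027805) / 0.050132 ≈ 0.4454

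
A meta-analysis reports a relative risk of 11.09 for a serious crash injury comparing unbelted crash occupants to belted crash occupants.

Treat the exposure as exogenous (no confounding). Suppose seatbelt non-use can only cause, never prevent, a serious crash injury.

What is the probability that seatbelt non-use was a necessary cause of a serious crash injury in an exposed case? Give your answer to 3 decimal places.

PN ≈ 0.910

Under exogeneity and monotonicity, PN = (RR − 1) / RR = 1 − 1/RR.
PN = (11.09 − 1) / 11.09 = 10.09 / 11.09 ≈ 0.9098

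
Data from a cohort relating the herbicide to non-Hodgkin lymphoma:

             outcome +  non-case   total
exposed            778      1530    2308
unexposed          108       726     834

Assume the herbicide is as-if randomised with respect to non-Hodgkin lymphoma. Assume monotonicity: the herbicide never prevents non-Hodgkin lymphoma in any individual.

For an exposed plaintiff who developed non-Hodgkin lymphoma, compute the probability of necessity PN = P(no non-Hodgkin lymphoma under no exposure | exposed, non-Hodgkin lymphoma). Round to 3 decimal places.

PN ≈ 0.616

p₁ = P(outcome | exposed) = 778/2308 = 0.33709
p₀ = P(outcome | unexposed) = 108/834 = 0.1295
Under exogeneity and monotonicity, PN = (p₁ − p₀) / p₁.
PN = (0.33709 − 0.1295) / 0.33709 = 0.20759 / 0.33709 ≈ 0.6158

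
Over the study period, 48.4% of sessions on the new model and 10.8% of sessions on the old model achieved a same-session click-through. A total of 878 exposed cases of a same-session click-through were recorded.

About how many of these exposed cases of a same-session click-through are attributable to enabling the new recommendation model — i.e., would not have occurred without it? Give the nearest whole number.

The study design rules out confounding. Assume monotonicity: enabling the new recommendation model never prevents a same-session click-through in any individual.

about 682 cases

p₁ = 0.484, p₀ = 0.108.
PN = (p₁ − p₀)/p₁ = (0.484 − 0.108) / 0.484 ≈ 0.77686.
Attributable cases ≈ PN × (exposed cases) = 0.77686 × 878 ≈ 682.08.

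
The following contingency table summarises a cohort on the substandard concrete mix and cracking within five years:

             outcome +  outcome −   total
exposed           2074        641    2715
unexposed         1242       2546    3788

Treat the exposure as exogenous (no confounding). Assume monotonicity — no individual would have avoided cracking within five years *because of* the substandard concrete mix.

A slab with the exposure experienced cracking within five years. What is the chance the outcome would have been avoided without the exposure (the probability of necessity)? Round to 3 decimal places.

p₁ = P(outcome | exposed) = 2074/2715 = 0.7639
p₀ = P(outcome | unexposed) = 1242/3788 = 0.32788
Under exogeneity and monotonicity, PN = (p₁ − p₀) / p₁.
PN = (0.7639 − 0.32788) / 0.7639 = 0.43603 / 0.7639 ≈ 0.5708

PN ≈ 0.571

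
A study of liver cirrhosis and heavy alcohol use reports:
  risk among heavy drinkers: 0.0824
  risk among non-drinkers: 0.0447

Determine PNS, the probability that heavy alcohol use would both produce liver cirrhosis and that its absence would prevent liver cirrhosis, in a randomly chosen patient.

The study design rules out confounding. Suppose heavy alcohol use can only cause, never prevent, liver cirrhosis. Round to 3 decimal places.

Let p₁ = 0.0824, p₀ = 0.0447.
Under exogeneity and monotonicity, PNS = p₁ − p₀.
PNS = 0.0824 − 0.0447 = 0.0377

PNS ≈ 0.038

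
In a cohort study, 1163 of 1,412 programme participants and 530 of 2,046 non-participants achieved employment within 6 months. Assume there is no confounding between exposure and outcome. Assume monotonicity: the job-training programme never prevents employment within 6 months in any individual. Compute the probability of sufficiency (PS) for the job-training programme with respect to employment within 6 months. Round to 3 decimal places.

PS ≈ 0.762

p₁ = P(outcome | exposed) = 1163/1412 = 0.82365
p₀ = P(outcome | unexposed) = 530/2046 = 0.25904
Under exogeneity and monotonicity, PS = (p₁ − p₀) / (1 − p₀).
PS = (0.82365 − 0.25904) / (1 − 0.25904) = 0.56461 / 0.74096 ≈ 0.7620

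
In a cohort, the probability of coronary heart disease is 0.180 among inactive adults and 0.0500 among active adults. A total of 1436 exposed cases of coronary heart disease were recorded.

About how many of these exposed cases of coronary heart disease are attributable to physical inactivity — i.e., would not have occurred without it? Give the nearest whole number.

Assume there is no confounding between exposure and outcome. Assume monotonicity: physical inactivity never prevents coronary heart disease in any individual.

about 1037 cases

Let p₁ = 0.18, p₀ = 0.05.
PN = (p₁ − p₀)/p₁ = (0.18 − 0.05) / 0.18 ≈ 0.72222.
Attributable cases ≈ PN × (exposed cases) = 0.72222 × 1436 ≈ 1037.11.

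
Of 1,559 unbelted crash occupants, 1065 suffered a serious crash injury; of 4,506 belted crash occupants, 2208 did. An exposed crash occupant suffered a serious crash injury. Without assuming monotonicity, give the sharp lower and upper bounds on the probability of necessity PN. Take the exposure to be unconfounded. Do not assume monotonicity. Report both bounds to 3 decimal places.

0.283 ≤ PN ≤ 0.747

p₁ = P(outcome | exposed) = 1065/1559 = 0.68313
p₀ = P(outcome | unexposed) = 2208/4506 = 0.49001
Under exogeneity alone the bounds on PN are max{0,(p₁−p₀)/p₁} ≤ PN ≤ min{1,(1−p₀)/p₁}.
  lower = (p₁ − p₀)/p₁ = 0.19312 / 0.68313 ≈ 0.2827
  upper = min{1, (1 − p₀)/p₁} = 0.50999 / 0.68313 ≈ 0.7465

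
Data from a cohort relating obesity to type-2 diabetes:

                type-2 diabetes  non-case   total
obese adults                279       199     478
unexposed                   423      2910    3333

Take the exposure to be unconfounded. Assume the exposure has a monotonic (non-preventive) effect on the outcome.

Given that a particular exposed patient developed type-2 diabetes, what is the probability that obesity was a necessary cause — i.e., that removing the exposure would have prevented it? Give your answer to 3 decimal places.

PN ≈ 0.783

p₁ = P(outcome | exposed) = 279/478 = 0.58368
p₀ = P(outcome | unexposed) = 423/3333 = 0.12691
Under exogeneity and monotonicity, PN = (p₁ − p₀)/p₁.
PN = (0.58368 − 0.12691) / 0.58368 ≈ 0.7826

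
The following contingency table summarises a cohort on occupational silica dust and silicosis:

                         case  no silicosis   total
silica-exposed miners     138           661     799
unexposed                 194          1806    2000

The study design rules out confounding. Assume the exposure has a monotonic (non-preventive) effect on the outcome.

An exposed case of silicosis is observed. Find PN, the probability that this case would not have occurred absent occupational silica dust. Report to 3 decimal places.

p₁ = P(outcome | exposed) = 138/799 = 0.17272
p₀ = P(outcome | unexposed) = 194/2000 = 0.097
Under exogeneity and monotonicity, PN = (p₁ − p₀)/p₁.
PN = (0.17272 − 0.097) / 0.17272 ≈ 0.4384

PN ≈ 0.438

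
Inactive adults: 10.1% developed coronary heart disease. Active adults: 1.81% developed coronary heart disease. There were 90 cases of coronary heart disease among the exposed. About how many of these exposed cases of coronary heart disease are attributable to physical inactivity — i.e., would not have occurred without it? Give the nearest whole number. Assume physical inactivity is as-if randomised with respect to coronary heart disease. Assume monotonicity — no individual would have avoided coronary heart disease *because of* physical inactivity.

about 74 cases

p₁ = 0.101, p₀ = 0.0181.
PN = (p₁ − p₀)/p₁ = (0.101 − 0.0181) / 0.101 ≈ 0.82079.
Attributable cases ≈ PN × (exposed cases) = 0.82079 × 90 ≈ 73.87.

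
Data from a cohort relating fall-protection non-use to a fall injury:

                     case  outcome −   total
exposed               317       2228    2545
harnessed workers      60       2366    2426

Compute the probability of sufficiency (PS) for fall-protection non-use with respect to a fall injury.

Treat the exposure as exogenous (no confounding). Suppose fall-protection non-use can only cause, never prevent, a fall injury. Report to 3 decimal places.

PS ≈ 0.102

p₁ = P(outcome | exposed) = 317/2545 = 0.12456
p₀ = P(outcome | unexposed) = 60/2426 = 0.024732
Under exogeneity and monotonicity, PS = (p₁ − p₀) / (1 − p₀).
PS = (0.12456 − 0.024732) / (1 − 0.024732) = 0.099826 / 0.97527 ≈ 0.1024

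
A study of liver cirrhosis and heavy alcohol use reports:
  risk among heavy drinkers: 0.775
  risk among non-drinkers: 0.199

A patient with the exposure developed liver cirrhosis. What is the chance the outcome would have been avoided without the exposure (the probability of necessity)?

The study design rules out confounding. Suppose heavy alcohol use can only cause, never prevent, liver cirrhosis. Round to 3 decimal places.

PN ≈ 0.743

Let p₁ = 0.775, p₀ = 0.199.
Under exogeneity and monotonicity, PN = (p₁ − p₀) / p₁.
PN = (0.775 − 0.199) / 0.775 = 0.576 / 0.775 ≈ 0.7432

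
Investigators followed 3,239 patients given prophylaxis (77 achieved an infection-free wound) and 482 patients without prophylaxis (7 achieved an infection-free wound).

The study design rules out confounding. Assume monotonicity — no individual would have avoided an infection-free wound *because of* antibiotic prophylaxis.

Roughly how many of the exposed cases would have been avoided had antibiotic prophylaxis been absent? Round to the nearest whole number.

p₁ = P(outcome | exposed) = 77/3239 = 0.023773
p₀ = P(outcome | unexposed) = 7/482 = 0.014523
PN = (p₁ − p₀)/p₁ = (0.023773 − 0.014523) / 0.023773 ≈ 0.38910.
Attributable cases ≈ PN × (exposed cases) = 0.38910 × 77 ≈ 29.96.

about 30 cases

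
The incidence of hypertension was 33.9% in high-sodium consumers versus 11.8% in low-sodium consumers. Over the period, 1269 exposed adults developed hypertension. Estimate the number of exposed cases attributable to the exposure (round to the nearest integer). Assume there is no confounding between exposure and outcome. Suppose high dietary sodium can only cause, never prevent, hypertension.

p₁ = 0.339, p₀ = 0.118.
PN = (p₁ − p₀)/p₁ = (0.339 − 0.118) / 0.339 ≈ 0.65192.
Attributable cases ≈ PN × (exposed cases) = 0.65192 × 1269 ≈ 827.28.

about 827 cases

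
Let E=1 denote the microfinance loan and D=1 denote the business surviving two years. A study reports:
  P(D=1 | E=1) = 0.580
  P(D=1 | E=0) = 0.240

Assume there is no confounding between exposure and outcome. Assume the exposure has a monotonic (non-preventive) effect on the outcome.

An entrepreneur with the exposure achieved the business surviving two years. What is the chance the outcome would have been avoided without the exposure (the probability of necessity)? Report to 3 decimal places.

Let p₁ = 0.58, p₀ = 0.24.
Under exogeneity and monotonicity, PN = (p₁ − p₀) / p₁.
PN = (0.58 − 0.24) / 0.58 = 0.34 / 0.58 ≈ 0.5862

PN ≈ 0.586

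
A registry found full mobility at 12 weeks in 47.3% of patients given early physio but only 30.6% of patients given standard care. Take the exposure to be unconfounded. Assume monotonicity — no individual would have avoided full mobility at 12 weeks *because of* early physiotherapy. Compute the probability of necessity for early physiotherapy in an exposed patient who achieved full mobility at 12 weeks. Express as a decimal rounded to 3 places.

PN ≈ 0.353

p₁ = 0.473, p₀ = 0.306.
Under exogeneity and monotonicity, PN = (p₁ − p₀) / p₁.
PN = (0.473 − 0.306) / 0.473 = 0.167 / 0.473 ≈ 0.3531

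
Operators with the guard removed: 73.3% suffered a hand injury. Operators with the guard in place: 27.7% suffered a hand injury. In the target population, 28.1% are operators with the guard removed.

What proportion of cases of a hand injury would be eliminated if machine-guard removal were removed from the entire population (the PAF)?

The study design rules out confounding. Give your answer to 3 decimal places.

PAF ≈ 0.316

p₁ = 0.733, p₀ = 0.277.
Overall risk P(Y=1) = π·p₁ + (1−π)·p₀ = 0.281×0.733 + 0.719×0.277 = 0.40514.
Under exogeneity, PAF = [P(Y=1) − p₀] / P(Y=1).
PAF = (0.40514 − 0.277) / 0.40514 ≈ 0.3163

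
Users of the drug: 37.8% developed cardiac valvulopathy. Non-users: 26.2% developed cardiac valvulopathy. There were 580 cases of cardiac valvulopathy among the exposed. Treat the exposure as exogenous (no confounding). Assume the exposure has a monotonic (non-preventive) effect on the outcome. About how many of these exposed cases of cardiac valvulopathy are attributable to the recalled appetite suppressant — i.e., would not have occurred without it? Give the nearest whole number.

p₁ = 0.378, p₀ = 0.262.
PN = (p₁ − p₀)/p₁ = (0.378 − 0.262) / 0.378 ≈ 0.30688.
Attributable cases ≈ PN × (exposed cases) = 0.30688 × 580 ≈ 177.99.

about 178 cases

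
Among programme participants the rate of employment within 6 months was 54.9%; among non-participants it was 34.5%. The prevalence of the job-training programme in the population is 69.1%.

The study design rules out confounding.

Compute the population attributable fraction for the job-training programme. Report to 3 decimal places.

PAF ≈ 0.290

p₁ = 0.549, p₀ = 0.345.
Overall risk P(Y=1) = π·p₁ + (1−π)·p₀ = 0.691×0.549 + 0.309×0.345 = 0.48596.
Under exogeneity, PAF = [P(Y=1) − p₀] / P(Y=1).
PAF = (0.48596 − 0.345) / 0.48596 ≈ 0.2901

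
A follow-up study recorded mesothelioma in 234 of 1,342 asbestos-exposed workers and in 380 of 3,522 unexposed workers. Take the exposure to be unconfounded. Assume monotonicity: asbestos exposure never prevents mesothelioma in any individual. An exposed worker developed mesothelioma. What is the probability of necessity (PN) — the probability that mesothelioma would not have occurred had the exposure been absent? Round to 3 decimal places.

p₁ = P(outcome | exposed) = 234/1342 = 0.17437
p₀ = P(outcome | unexposed) = 380/3522 = 0.10789
Under exogeneity and monotonicity, PN = (p₁ − p₀) / p₁.
PN = (0.17437 − 0.10789) / 0.17437 = 0.066473 / 0.17437 ≈ 0.3812

PN ≈ 0.381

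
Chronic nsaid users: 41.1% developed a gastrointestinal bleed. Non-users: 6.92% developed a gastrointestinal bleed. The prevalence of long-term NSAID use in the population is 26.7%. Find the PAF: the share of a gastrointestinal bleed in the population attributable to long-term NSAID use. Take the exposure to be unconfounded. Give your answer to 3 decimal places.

p₁ = 0.411, p₀ = 0.0692.
Overall risk P(Y=1) = π·p₁ + (1−π)·p₀ = 0.267×0.411 + 0.733×0.0692 = 0.16046.
Under exogeneity, PAF = [P(Y=1) − p₀] / P(Y=1).
PAF = (0.16046 − 0.0692) / 0.16046 ≈ 0.5687

PAF ≈ 0.569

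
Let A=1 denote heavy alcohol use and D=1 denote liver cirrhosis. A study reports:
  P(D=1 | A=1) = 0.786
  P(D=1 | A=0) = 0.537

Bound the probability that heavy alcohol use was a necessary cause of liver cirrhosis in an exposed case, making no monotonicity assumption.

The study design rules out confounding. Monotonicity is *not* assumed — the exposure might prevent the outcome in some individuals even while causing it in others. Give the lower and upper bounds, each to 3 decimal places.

Let p₁ = 0.786, p₀ = 0.537.
Under exogeneity alone the bounds on PN are max{0,(p₁−p₀)/p₁} ≤ PN ≤ min{1,(1−p₀)/p₁}.
  lower = (p₁ − p₀)/p₁ = 0.249 / 0.786 ≈ 0.3168
  upper = min{1, (1 − p₀)/p₁} = 0.463 / 0.786 ≈ 0.5891

0.317 ≤ PN ≤ 0.589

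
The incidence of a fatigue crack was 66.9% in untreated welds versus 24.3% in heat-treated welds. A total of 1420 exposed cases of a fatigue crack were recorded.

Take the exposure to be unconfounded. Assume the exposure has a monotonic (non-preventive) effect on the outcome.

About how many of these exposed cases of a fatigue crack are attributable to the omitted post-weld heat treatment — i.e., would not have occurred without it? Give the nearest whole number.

about 904 cases

p₁ = 0.669, p₀ = 0.243.
PN = (p₁ − p₀)/p₁ = (0.669 − 0.243) / 0.669 ≈ 0.63677.
Attributable cases ≈ PN × (exposed cases) = 0.63677 × 1420 ≈ 904.22.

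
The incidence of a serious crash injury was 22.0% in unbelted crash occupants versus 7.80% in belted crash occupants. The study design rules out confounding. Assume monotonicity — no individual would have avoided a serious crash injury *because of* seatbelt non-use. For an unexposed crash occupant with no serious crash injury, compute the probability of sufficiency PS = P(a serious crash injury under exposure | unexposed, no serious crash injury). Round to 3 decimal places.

PS ≈ 0.154

p₁ = 0.22, p₀ = 0.078.
Under exogeneity and monotonicity, PS = (p₁ − p₀) / (1 − p₀).
PS = (0.22 − 0.078) / (1 − 0.078) = 0.142 / 0.922 ≈ 0.1540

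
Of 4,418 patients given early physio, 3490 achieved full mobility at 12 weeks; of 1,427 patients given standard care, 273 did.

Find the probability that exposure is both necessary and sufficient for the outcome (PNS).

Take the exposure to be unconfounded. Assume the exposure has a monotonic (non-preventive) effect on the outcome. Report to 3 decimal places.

PNS ≈ 0.599

p₁ = P(outcome | exposed) = 3490/4418 = 0.78995
p₀ = P(outcome | unexposed) = 273/1427 = 0.19131
Under exogeneity and monotonicity, PNS = p₁ − p₀.
PNS = 0.78995 − 0.19131 = 0.59864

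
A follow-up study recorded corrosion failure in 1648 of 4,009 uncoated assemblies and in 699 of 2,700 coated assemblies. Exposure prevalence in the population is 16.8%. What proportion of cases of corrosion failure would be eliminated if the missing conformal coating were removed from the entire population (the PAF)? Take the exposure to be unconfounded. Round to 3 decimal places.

PAF ≈ 0.090

p₁ = P(outcome | exposed) = 1648/4009 = 0.41108
p₀ = P(outcome | unexposed) = 699/2700 = 0.25889
Overall risk P(Y=1) = π·p₁ + (1−π)·p₀ = 0.168×0.41108 + 0.832×0.25889 = 0.28446.
Under exogeneity, PAF = [P(Y=1) − p₀] / P(Y=1).
PAF = (0.28446 − 0.25889) / 0.28446 ≈ 0.0899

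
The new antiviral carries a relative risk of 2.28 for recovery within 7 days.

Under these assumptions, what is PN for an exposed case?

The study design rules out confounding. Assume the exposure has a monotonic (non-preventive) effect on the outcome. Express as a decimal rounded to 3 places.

PN ≈ 0.561

Under exogeneity and monotonicity, PN = (RR − 1) / RR = 1 − 1/RR.
PN = (2.28 − 1) / 2.28 = 1.28 / 2.28 ≈ 0.5614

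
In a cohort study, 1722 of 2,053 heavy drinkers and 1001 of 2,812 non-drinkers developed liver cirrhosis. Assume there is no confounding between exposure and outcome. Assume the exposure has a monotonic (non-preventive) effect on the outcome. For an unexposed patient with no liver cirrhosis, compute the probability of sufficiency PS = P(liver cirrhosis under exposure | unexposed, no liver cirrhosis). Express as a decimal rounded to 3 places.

p₁ = P(outcome | exposed) = 1722/2053 = 0.83877
p₀ = P(outcome | unexposed) = 1001/2812 = 0.35597
Under exogeneity and monotonicity, PS = (p₁ − p₀) / (1 − p₀).
PS = (0.83877 − 0.35597) / (1 − 0.35597) = 0.4828 / 0.64403 ≈ 0.7497

PS ≈ 0.750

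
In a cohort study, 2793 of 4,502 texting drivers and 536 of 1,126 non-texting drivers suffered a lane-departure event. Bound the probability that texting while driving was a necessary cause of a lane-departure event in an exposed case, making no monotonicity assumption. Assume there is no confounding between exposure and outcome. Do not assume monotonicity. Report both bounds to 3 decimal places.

0.233 ≤ PN ≤ 0.845

p₁ = P(outcome | exposed) = 2793/4502 = 0.62039
p₀ = P(outcome | unexposed) = 536/1126 = 0.47602
Under exogeneity alone the bounds on PN are max{0,(p₁−p₀)/p₁} ≤ PN ≤ min{1,(1−p₀)/p₁}.
  lower = (p₁ − p₀)/p₁ = 0.14437 / 0.62039 ≈ 0.2327
  upper = min{1, (1 − p₀)/p₁} = 0.52398 / 0.62039 ≈ 0.8446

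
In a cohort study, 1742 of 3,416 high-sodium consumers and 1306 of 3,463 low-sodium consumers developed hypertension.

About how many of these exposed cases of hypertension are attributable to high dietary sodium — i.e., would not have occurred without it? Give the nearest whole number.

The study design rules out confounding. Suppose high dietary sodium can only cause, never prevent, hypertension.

about 454 cases

p₁ = P(outcome | exposed) = 1742/3416 = 0.50995
p₀ = P(outcome | unexposed) = 1306/3463 = 0.37713
PN = (p₁ − p₀)/p₁ = (0.50995 − 0.37713) / 0.50995 ≈ 0.26046.
Attributable cases ≈ PN × (exposed cases) = 0.26046 × 1742 ≈ 453.73.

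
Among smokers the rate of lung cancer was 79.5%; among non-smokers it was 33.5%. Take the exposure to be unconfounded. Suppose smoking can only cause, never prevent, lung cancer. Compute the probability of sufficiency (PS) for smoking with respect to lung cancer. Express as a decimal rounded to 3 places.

PS ≈ 0.692

p₁ = 0.795, p₀ = 0.335.
Under exogeneity and monotonicity, PS = (p₁ − p₀) / (1 − p₀).
PS = (0.795 − 0.335) / (1 − 0.335) = 0.46 / 0.665 ≈ 0.6917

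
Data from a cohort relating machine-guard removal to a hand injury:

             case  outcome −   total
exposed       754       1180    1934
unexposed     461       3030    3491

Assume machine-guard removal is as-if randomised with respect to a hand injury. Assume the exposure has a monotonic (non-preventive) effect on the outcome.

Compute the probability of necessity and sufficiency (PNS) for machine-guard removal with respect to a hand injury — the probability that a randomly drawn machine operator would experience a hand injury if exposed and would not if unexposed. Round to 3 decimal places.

p₁ = P(outcome | exposed) = 754/1934 = 0.38987
p₀ = P(outcome | unexposed) = 461/3491 = 0.13205
Under exogeneity and monotonicity, PNS = p₁ − p₀.
PNS = 0.38987 − 0.13205 = 0.25781

PNS ≈ 0.258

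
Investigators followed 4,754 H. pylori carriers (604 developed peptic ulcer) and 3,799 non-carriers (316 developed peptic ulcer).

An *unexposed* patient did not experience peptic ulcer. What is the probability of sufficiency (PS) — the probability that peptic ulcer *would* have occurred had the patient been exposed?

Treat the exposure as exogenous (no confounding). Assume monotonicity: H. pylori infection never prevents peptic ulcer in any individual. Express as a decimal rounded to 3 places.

p₁ = P(outcome | exposed) = 604/4754 = 0.12705
p₀ = P(outcome | unexposed) = 316/3799 = 0.08318
Under exogeneity and monotonicity, PS = (p₁ − p₀) / (1 − p₀).
PS = (0.12705 − 0.08318) / (1 − 0.08318) = 0.043871 / 0.91682 ≈ 0.0479

PS ≈ 0.048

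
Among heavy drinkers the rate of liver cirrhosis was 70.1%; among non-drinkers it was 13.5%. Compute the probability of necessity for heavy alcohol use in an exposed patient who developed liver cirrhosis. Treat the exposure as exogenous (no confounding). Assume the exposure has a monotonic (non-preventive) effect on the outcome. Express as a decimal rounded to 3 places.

p₁ = 0.701, p₀ = 0.135.
Under exogeneity and monotonicity, PN = (p₁ − p₀) / p₁.
PN = (0.701 − 0.135) / 0.701 = 0.566 / 0.701 ≈ 0.8074

PN ≈ 0.807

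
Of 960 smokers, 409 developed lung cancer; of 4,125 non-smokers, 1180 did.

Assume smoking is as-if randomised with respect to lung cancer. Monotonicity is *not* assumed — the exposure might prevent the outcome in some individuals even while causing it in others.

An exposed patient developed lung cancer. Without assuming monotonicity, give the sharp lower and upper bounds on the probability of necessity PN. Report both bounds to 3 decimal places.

p₁ = P(outcome | exposed) = 409/960 = 0.42604
p₀ = P(outcome | unexposed) = 1180/4125 = 0.28606
Under exogeneity alone the bounds on PN are max{0,(p₁−p₀)/p₁} ≤ PN ≤ min{1,(1−p₀)/p₁}.
  lower = (p₁ − p₀)/p₁ = 0.13998 / 0.42604 ≈ 0.3286
  upper = min{1, (1 − p₀)/p₁} = 0.71394 / 0.42604 ≈ 1.6758 → capped at 1

0.329 ≤ PN ≤ 1.000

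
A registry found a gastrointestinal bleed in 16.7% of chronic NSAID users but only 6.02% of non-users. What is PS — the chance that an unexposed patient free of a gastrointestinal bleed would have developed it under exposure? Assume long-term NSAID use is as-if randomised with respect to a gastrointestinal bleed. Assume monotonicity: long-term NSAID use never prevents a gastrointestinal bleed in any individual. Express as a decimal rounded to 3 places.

PS ≈ 0.114

p₁ = 0.167, p₀ = 0.0602.
Under exogeneity and monotonicity, PS = (p₁ − p₀) / (1 − p₀).
PS = (0.167 − 0.0602) / (1 − 0.0602) = 0.1068 / 0.9398 ≈ 0.1136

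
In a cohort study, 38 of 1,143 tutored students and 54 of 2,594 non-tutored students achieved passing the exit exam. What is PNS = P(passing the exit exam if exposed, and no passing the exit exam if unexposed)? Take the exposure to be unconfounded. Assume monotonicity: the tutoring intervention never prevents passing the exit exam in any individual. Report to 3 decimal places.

p₁ = P(outcome | exposed) = 38/1143 = 0.033246
p₀ = P(outcome | unexposed) = 54/2594 = 0.020817
Under exogeneity and monotonicity, PNS = p₁ − p₀.
PNS = 0.033246 − 0.020817 = 0.012429

PNS ≈ 0.012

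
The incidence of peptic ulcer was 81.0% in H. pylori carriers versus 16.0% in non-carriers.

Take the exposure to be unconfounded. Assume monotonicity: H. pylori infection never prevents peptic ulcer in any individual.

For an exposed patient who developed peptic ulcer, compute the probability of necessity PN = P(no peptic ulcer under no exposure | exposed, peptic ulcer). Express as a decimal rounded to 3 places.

p₁ = 0.81, p₀ = 0.16.
Under exogeneity and monotonicity, PN = (p₁ − p₀) / p₁.
PN = (0.81 − 0.16) / 0.81 = 0.65 / 0.81 ≈ 0.8025

PN ≈ 0.802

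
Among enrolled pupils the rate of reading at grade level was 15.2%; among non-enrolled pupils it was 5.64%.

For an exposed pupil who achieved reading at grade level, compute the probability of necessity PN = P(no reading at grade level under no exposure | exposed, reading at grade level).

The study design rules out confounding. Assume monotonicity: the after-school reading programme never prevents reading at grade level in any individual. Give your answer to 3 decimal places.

PN ≈ 0.629

p₁ = 0.152, p₀ = 0.0564.
Under exogeneity and monotonicity, PN = (p₁ − p₀) / p₁.
PN = (0.152 − 0.0564) / 0.152 = 0.0956 / 0.152 ≈ 0.6289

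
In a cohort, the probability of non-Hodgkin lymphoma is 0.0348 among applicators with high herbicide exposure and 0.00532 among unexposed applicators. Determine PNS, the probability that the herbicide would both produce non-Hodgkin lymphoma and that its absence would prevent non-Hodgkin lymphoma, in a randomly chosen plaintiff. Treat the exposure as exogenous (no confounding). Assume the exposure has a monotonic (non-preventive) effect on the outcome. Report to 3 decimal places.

PNS ≈ 0.029

Let p₁ = 0.0348, p₀ = 0.00532.
Under exogeneity and monotonicity, PNS = p₁ − p₀.
PNS = 0.0348 − 0.00532 = 0.02948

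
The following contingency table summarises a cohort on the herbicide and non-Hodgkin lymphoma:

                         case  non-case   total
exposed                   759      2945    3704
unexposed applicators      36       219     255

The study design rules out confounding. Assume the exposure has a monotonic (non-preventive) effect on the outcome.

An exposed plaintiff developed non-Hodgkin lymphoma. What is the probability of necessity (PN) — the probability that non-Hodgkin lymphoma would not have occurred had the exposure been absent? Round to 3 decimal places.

p₁ = P(outcome | exposed) = 759/3704 = 0.20491
p₀ = P(outcome | unexposed) = 36/255 = 0.14118
Under exogeneity and monotonicity, PN = (p₁ − p₀)/p₁.
PN = (0.20491 − 0.14118) / 0.20491 ≈ 0.3110

PN ≈ 0.311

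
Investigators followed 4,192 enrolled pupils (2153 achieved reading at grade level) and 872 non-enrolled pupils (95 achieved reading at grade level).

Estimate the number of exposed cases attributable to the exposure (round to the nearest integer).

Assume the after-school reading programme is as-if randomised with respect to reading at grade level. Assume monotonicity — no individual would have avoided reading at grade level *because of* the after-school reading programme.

p₁ = P(outcome | exposed) = 2153/4192 = 0.5136
p₀ = P(outcome | unexposed) = 95/872 = 0.10894
PN = (p₁ − p₀)/p₁ = (0.5136 − 0.10894) / 0.5136 ≈ 0.78788.
Attributable cases ≈ PN × (exposed cases) = 0.78788 × 2153 ≈ 1696.30.

about 1696 cases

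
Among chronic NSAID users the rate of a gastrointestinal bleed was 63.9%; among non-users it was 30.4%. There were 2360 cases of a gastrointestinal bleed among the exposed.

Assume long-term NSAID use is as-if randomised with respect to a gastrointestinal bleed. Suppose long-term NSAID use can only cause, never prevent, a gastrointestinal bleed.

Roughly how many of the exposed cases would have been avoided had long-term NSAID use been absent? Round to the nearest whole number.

p₁ = 0.639, p₀ = 0.304.
PN = (p₁ − p₀)/p₁ = (0.639 − 0.304) / 0.639 ≈ 0.52426.
Attributable cases ≈ PN × (exposed cases) = 0.52426 × 2360 ≈ 1237.25.

about 1237 cases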